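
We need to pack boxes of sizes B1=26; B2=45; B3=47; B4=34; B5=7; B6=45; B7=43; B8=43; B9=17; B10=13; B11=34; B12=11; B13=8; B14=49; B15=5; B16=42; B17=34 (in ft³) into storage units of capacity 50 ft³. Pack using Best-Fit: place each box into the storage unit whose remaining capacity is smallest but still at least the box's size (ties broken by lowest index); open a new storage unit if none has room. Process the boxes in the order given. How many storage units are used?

B1 (26 ft³) → storage unit 1 (remaining 24 ft³)
B2 (45 ft³) → storage unit 2 (remaining 5 ft³)
B3 (47 ft³) → storage unit 3 (remaining 3 ft³)
B4 (34 ft³) → storage unit 4 (remaining 16 ft³)
B5 (7 ft³) → storage unit 4 (remaining 9 ft³)
B6 (45 ft³) → storage unit 5 (remaining 5 ft³)
B7 (43 ft³) → storage unit 6 (remaining 7 ft³)
B8 (43 ft³) → storage unit 7 (remaining 7 ft³)
B9 (17 ft³) → storage unit 1 (remaining 7 ft³)
B10 (13 ft³) → storage unit 8 (remaining 37 ft³)
B11 (34 ft³) → storage unit 8 (remaining 3 ft³)
B12 (11 ft³) → storage unit 9 (remaining 39 ft³)
B13 (8 ft³) → storage unit 4 (remaining 1 ft³)
B14 (49 ft³) → storage unit 10 (remaining 1 ft³)
B15 (5 ft³) → storage unit 2 (remaining 0 ft³)
B16 (42 ft³) → storage unit 11 (remaining 8 ft³)
B17 (34 ft³) → storage unit 9 (remaining 5 ft³)
Final storage units: [26,17] [45,5] [47] [34,7,8] [45] [43] [43] [13,34] [11,34] [49] [42].

11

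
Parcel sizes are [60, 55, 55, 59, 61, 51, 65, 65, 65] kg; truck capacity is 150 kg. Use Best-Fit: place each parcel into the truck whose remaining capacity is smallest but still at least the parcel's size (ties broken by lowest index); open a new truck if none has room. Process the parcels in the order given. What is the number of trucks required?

5

60 kg → truck 1 (remaining 90 kg)
55 kg → truck 1 (remaining 35 kg)
55 kg → truck 2 (remaining 95 kg)
59 kg → truck 2 (remaining 36 kg)
61 kg → truck 3 (remaining 89 kg)
51 kg → truck 3 (remaining 38 kg)
65 kg → truck 4 (remaining 85 kg)
65 kg → truck 4 (remaining 20 kg)
65 kg → truck 5 (remaining 85 kg)
Final trucks: [60,55] [55,59] [61,51] [65,65] [65].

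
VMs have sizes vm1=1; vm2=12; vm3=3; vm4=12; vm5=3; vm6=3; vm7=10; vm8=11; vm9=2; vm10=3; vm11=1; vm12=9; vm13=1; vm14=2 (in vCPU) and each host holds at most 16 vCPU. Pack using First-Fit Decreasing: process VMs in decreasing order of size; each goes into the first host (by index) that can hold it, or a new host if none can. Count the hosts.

Sorted descending: 12, 12, 11, 10, 9, 3, 3, 3, 3, 2, 2, 1, 1, 1.
host 1: place 12 vCPU, 4 vCPU left
host 2: place 12 vCPU, 4 vCPU left
host 3: place 11 vCPU, 5 vCPU left
host 4: place 10 vCPU, 6 vCPU left
host 5: place 9 vCPU, 7 vCPU left
host 1: place 3 vCPU, 1 vCPU left
host 2: place 3 vCPU, 1 vCPU left
host 3: place 3 vCPU, 2 vCPU left
host 4: place 3 vCPU, 3 vCPU left
host 3: place 2 vCPU, 0 vCPU left
host 4: place 2 vCPU, 1 vCPU left
host 1: place 1 vCPU, 0 vCPU left
host 2: place 1 vCPU, 0 vCPU left
host 4: place 1 vCPU, 0 vCPU left
Final hosts: [12,3,1] [12,3,1] [11,3,2] [10,3,2,1] [9].

5 hosts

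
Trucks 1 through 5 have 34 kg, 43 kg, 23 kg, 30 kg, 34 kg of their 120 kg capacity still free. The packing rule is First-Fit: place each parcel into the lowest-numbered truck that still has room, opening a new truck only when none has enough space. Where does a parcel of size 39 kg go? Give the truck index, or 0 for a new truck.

2

Trucks with room: truck 2 (43 kg).
The first with room is truck 2.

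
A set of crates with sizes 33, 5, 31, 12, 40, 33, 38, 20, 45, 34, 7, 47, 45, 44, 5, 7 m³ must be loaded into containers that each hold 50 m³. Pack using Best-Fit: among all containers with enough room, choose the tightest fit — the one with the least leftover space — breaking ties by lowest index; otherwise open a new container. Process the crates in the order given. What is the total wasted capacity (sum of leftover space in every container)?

container 1: place 33 m³, 17 m³ left
container 1: place 5 m³, 12 m³ left
container 2: place 31 m³, 19 m³ left
container 1: place 12 m³, 0 m³ left
container 3: place 40 m³, 10 m³ left
container 4: place 33 m³, 17 m³ left
container 5: place 38 m³, 12 m³ left
container 6: place 20 m³, 30 m³ left
container 7: place 45 m³, 5 m³ left
container 8: place 34 m³, 16 m³ left
container 3: place 7 m³, 3 m³ left
container 9: place 47 m³, 3 m³ left
container 10: place 45 m³, 5 m³ left
container 11: place 44 m³, 6 m³ left
container 7: place 5 m³, 0 m³ left
container 5: place 7 m³, 5 m³ left
11 containers × 50 m³ = 550 m³; used 446 m³; unused 104 m³.

104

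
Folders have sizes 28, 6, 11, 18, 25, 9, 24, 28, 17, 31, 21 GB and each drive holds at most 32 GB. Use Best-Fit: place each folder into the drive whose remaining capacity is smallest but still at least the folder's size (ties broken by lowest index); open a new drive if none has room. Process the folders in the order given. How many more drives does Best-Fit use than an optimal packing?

1

Best-Fit: [28] [6,11] [18,9] [25] [24] [28] [17] [31] [21] → 9 drives.
8 folders exceed 16 GB (half the capacity), and no two of those can share a drive, so at least 8 drives are needed.
An optimal packing achieves that bound: [31] [28] [28] [25,6] [24] [21,11] [18,9] [17] → 8 drives.
Excess: 9 − 8 = 1.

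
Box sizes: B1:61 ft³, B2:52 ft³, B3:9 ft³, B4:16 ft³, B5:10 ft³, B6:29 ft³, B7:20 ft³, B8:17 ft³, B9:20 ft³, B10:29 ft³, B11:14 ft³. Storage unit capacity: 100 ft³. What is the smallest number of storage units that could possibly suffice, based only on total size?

Total size = 61 + 52 + 9 + 16 + 10 + 29 + 20 + 17 + 20 + 29 + 14 = 277 ft³.
⌈277 / 100⌉ = 3.

3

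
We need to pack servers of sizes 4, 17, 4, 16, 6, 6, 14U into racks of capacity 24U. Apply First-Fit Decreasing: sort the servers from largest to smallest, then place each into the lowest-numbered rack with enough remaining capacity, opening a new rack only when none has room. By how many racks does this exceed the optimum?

0

First-Fit Decreasing: [17,6] [16,6] [14,4,4] → 3 racks.
Total size 67U; any packing needs at least ⌈67/24⌉ = 3 racks.
So 3 is already optimal.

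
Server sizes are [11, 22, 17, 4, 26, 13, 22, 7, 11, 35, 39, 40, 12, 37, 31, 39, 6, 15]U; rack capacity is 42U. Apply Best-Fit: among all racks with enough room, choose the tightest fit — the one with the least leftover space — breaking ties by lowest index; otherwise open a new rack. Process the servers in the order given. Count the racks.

rack 1: place 11U, 31U left
rack 1: place 22U, 9U left
rack 2: place 17U, 25U left
rack 1: place 4U, 5U left
rack 3: place 26U, 16U left
rack 3: place 13U, 3U left
rack 2: place 22U, 3U left
rack 4: place 7U, 35U left
rack 4: place 11U, 24U left
rack 5: place 35U, 7U left
rack 6: place 39U, 3U left
rack 7: place 40U, 2U left
rack 4: place 12U, 12U left
rack 8: place 37U, 5U left
rack 9: place 31U, 11U left
rack 10: place 39U, 3U left
rack 5: place 6U, 1U left
rack 11: place 15U, 27U left

11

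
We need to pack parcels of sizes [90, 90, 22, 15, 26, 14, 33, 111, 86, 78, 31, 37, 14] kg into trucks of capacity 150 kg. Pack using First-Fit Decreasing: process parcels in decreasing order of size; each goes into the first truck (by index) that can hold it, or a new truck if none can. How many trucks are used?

Sorted descending: 111, 90, 90, 86, 78, 37, 33, 31, 26, 22, 15, 14, 14.
Put 111 kg in truck 1; 39 kg remain.
Put 90 kg in truck 2; 60 kg remain.
Put 90 kg in truck 3; 60 kg remain.
Put 86 kg in truck 4; 64 kg remain.
Put 78 kg in truck 5; 72 kg remain.
Put 37 kg in truck 1; 2 kg remain.
Put 33 kg in truck 2; 27 kg remain.
Put 31 kg in truck 3; 29 kg remain.
Put 26 kg in truck 2; 1 kg remain.
Put 22 kg in truck 3; 7 kg remain.
Put 15 kg in truck 4; 49 kg remain.
Put 14 kg in truck 4; 35 kg remain.
Put 14 kg in truck 4; 21 kg remain.
Final trucks: [111,37] [90,33,26] [90,31,22] [86,15,14,14] [78].

5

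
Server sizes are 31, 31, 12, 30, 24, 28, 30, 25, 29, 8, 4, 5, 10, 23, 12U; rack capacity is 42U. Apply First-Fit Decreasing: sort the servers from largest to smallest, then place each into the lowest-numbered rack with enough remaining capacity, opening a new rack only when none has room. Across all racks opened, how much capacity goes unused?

76

Sorted descending: 31, 31, 30, 30, 29, 28, 25, 24, 23, 12, 12, 10, 8, 5, 4.
rack 1: place 31U, 11U left
rack 2: place 31U, 11U left
rack 3: place 30U, 12U left
rack 4: place 30U, 12U left
rack 5: place 29U, 13U left
rack 6: place 28U, 14U left
rack 7: place 25U, 17U left
rack 8: place 24U, 18U left
rack 9: place 23U, 19U left
rack 3: place 12U, 0U left
rack 4: place 12U, 0U left
rack 1: place 10U, 1U left
rack 2: place 8U, 3U left
rack 5: place 5U, 8U left
rack 5: place 4U, 4U left
9 racks × 42U = 378U; used 302U; unused 76U.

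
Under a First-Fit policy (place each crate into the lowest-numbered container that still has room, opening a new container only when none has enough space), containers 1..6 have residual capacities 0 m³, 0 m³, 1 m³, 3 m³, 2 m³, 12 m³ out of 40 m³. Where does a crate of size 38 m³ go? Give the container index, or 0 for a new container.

0

No container has ≥ 38 m³ free, so a new container is opened.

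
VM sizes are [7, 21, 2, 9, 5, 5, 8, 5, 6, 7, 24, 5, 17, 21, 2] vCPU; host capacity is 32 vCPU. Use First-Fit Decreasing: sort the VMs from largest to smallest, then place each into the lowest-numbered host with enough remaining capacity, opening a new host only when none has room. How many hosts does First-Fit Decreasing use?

Sorted descending: 24, 21, 21, 17, 9, 8, 7, 7, 6, 5, 5, 5, 5, 2, 2.
host 1: place 24 vCPU, 8 vCPU left
host 2: place 21 vCPU, 11 vCPU left
host 3: place 21 vCPU, 11 vCPU left
host 4: place 17 vCPU, 15 vCPU left
host 2: place 9 vCPU, 2 vCPU left
host 1: place 8 vCPU, 0 vCPU left
host 3: place 7 vCPU, 4 vCPU left
host 4: place 7 vCPU, 8 vCPU left
host 4: place 6 vCPU, 2 vCPU left
host 5: place 5 vCPU, 27 vCPU left
host 5: place 5 vCPU, 22 vCPU left
host 5: place 5 vCPU, 17 vCPU left
host 5: place 5 vCPU, 12 vCPU left
host 2: place 2 vCPU, 0 vCPU left
host 3: place 2 vCPU, 2 vCPU left

5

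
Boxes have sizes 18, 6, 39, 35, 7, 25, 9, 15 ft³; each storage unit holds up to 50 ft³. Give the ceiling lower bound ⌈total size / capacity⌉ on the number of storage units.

Total size = 18 + 6 + 39 + 35 + 7 + 25 + 9 + 15 = 154 ft³.
⌈154 / 50⌉ = 4.

4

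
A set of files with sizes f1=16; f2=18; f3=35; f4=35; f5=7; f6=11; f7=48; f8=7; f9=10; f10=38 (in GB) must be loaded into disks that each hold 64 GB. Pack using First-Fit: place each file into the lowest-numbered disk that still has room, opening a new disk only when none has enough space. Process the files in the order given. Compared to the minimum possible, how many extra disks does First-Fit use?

First-Fit: [16,18,7,11,7] [35,10] [35] [48] [38] → 5 disks.
Total size 225 GB; any packing needs at least ⌈225/64⌉ = 4 disks.
An optimal packing achieves that bound: [48,16] [38,18,7] [35,11,10,7] [35] → 4 disks.
Excess: 5 − 4 = 1.

1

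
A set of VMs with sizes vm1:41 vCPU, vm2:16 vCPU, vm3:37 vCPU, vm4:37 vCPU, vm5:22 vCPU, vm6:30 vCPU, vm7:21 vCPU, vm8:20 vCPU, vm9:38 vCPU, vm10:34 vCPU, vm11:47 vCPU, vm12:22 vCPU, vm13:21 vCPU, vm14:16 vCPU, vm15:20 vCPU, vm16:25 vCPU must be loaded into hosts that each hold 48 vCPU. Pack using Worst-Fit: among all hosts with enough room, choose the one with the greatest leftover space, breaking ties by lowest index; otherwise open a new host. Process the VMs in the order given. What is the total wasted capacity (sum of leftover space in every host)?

host 1: place vm1 (41 vCPU), 7 vCPU left
host 2: place vm2 (16 vCPU), 32 vCPU left
host 3: place vm3 (37 vCPU), 11 vCPU left
host 4: place vm4 (37 vCPU), 11 vCPU left
host 2: place vm5 (22 vCPU), 10 vCPU left
host 5: place vm6 (30 vCPU), 18 vCPU left
host 6: place vm7 (21 vCPU), 27 vCPU left
host 6: place vm8 (20 vCPU), 7 vCPU left
host 7: place vm9 (38 vCPU), 10 vCPU left
host 8: place vm10 (34 vCPU), 14 vCPU left
host 9: place vm11 (47 vCPU), 1 vCPU left
host 10: place vm12 (22 vCPU), 26 vCPU left
host 10: place vm13 (21 vCPU), 5 vCPU left
host 5: place vm14 (16 vCPU), 2 vCPU left
host 11: place vm15 (20 vCPU), 28 vCPU left
host 11: place vm16 (25 vCPU), 3 vCPU left
11 hosts × 48 vCPU = 528 vCPU; used 447 vCPU; unused 81 vCPU.

81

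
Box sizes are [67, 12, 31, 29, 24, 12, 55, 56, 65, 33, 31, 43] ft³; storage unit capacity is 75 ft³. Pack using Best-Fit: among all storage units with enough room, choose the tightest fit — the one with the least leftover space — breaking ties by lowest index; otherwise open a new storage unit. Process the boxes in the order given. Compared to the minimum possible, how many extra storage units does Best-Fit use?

Best-Fit: [67] [12,31,29] [24,12,33] [55] [56] [65] [31,43] → 7 storage units.
Total size 458 ft³; any packing needs at least ⌈458/75⌉ = 7 storage units.
So 7 is already optimal.

0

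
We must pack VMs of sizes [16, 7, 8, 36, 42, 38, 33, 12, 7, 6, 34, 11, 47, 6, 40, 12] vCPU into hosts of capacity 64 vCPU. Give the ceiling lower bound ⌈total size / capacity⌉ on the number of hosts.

6 hosts

Total size = 16 + 7 + 8 + 36 + 42 + 38 + 33 + 12 + 7 + 6 + 34 + 11 + 47 + 6 + 40 + 12 = 355 vCPU.
⌈355 / 64⌉ = 6.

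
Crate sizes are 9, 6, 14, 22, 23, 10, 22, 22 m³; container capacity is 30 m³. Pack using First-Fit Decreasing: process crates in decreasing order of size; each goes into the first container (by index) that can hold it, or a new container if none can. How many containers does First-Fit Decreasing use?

Sorted descending: 23, 22, 22, 22, 14, 10, 9, 6.
Put 23 m³ in container 1; 7 m³ remain.
Put 22 m³ in container 2; 8 m³ remain.
Put 22 m³ in container 3; 8 m³ remain.
Put 22 m³ in container 4; 8 m³ remain.
Put 14 m³ in container 5; 16 m³ remain.
Put 10 m³ in container 5; 6 m³ remain.
Put 9 m³ in container 6; 21 m³ remain.
Put 6 m³ in container 1; 1 m³ remain.

6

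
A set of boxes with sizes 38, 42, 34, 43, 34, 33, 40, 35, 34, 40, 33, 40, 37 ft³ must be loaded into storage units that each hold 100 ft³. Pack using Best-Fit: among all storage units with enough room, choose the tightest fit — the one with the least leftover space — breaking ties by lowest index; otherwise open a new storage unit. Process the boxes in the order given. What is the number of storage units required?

6

Put 38 ft³ in storage unit 1; 62 ft³ remain.
Put 42 ft³ in storage unit 1; 20 ft³ remain.
Put 34 ft³ in storage unit 2; 66 ft³ remain.
Put 43 ft³ in storage unit 2; 23 ft³ remain.
Put 34 ft³ in storage unit 3; 66 ft³ remain.
Put 33 ft³ in storage unit 3; 33 ft³ remain.
Put 40 ft³ in storage unit 4; 60 ft³ remain.
Put 35 ft³ in storage unit 4; 25 ft³ remain.
Put 34 ft³ in storage unit 5; 66 ft³ remain.
Put 40 ft³ in storage unit 5; 26 ft³ remain.
Put 33 ft³ in storage unit 3; 0 ft³ remain.
Put 40 ft³ in storage unit 6; 60 ft³ remain.
Put 37 ft³ in storage unit 6; 23 ft³ remain.
Final storage units: [38,42] [34,43] [34,33,33] [40,35] [34,40] [40,37].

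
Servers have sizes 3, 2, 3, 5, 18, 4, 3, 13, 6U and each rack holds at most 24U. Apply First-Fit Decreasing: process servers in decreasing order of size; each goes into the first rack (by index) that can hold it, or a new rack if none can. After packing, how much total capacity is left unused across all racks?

15

Sorted descending: 18, 13, 6, 5, 4, 3, 3, 3, 2.
Put 18U in rack 1; 6U remain.
Put 13U in rack 2; 11U remain.
Put 6U in rack 1; 0U remain.
Put 5U in rack 2; 6U remain.
Put 4U in rack 2; 2U remain.
Put 3U in rack 3; 21U remain.
Put 3U in rack 3; 18U remain.
Put 3U in rack 3; 15U remain.
Put 2U in rack 2; 0U remain.
3 racks × 24U = 72U; used 57U; unused 15U.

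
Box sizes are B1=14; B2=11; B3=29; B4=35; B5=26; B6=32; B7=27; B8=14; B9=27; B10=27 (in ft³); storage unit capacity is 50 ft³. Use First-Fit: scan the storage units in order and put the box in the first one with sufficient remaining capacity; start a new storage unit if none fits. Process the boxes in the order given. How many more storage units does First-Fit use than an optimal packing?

1

First-Fit: [14,11,14] [29] [35] [26] [32] [27] [27] [27] → 8 storage units.
7 boxes exceed 25 ft³ (half the capacity), and no two of those can share a storage unit, so at least 7 storage units are needed.
An optimal packing achieves that bound: [35,14] [32,14] [29,11] [27] [27] [27] [26] → 7 storage units.
Excess: 8 − 7 = 1.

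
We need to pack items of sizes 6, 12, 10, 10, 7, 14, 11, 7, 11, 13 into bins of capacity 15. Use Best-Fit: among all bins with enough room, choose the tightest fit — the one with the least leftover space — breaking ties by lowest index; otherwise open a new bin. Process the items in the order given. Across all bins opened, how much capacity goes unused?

34

bin 1: place 6, 9 left
bin 2: place 12, 3 left
bin 3: place 10, 5 left
bin 4: place 10, 5 left
bin 1: place 7, 2 left
bin 5: place 14, 1 left
bin 6: place 11, 4 left
bin 7: place 7, 8 left
bin 8: place 11, 4 left
bin 9: place 13, 2 left
9 bins × 15 = 135; used 101; unused 34.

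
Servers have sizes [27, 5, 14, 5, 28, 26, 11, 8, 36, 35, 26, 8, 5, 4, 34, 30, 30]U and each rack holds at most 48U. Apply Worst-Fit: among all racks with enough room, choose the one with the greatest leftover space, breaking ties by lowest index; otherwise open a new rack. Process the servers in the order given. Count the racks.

9 racks

rack 1: place 27U, 21U left
rack 1: place 5U, 16U left
rack 1: place 14U, 2U left
rack 2: place 5U, 43U left
rack 2: place 28U, 15U left
rack 3: place 26U, 22U left
rack 3: place 11U, 11U left
rack 2: place 8U, 7U left
rack 4: place 36U, 12U left
rack 5: place 35U, 13U left
rack 6: place 26U, 22U left
rack 6: place 8U, 14U left
rack 6: place 5U, 9U left
rack 5: place 4U, 9U left
rack 7: place 34U, 14U left
rack 8: place 30U, 18U left
rack 9: place 30U, 18U left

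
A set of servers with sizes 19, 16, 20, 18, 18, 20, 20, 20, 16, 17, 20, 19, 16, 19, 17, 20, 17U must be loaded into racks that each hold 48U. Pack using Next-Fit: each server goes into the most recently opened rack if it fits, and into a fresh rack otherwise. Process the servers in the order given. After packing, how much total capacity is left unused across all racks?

Put 19U in rack 1; 29U remain.
Put 16U in rack 1; 13U remain.
Put 20U in rack 2; 28U remain.
Put 18U in rack 2; 10U remain.
Put 18U in rack 3; 30U remain.
Put 20U in rack 3; 10U remain.
Put 20U in rack 4; 28U remain.
Put 20U in rack 4; 8U remain.
Put 16U in rack 5; 32U remain.
Put 17U in rack 5; 15U remain.
Put 20U in rack 6; 28U remain.
Put 19U in rack 6; 9U remain.
Put 16U in rack 7; 32U remain.
Put 19U in rack 7; 13U remain.
Put 17U in rack 8; 31U remain.
Put 20U in rack 8; 11U remain.
Put 17U in rack 9; 31U remain.
9 racks × 48U = 432U; used 312U; unused 120U.

120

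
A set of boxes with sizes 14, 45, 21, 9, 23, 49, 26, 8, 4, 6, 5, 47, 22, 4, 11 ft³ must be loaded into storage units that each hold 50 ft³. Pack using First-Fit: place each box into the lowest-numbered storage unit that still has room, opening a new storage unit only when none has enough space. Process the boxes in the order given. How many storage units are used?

Put 14 ft³ in storage unit 1; 36 ft³ remain.
Put 45 ft³ in storage unit 2; 5 ft³ remain.
Put 21 ft³ in storage unit 1; 15 ft³ remain.
Put 9 ft³ in storage unit 1; 6 ft³ remain.
Put 23 ft³ in storage unit 3; 27 ft³ remain.
Put 49 ft³ in storage unit 4; 1 ft³ remain.
Put 26 ft³ in storage unit 3; 1 ft³ remain.
Put 8 ft³ in storage unit 5; 42 ft³ remain.
Put 4 ft³ in storage unit 1; 2 ft³ remain.
Put 6 ft³ in storage unit 5; 36 ft³ remain.
Put 5 ft³ in storage unit 2; 0 ft³ remain.
Put 47 ft³ in storage unit 6; 3 ft³ remain.
Put 22 ft³ in storage unit 5; 14 ft³ remain.
Put 4 ft³ in storage unit 5; 10 ft³ remain.
Put 11 ft³ in storage unit 7; 39 ft³ remain.
Final storage units: [14,21,9,4] [45,5] [23,26] [49] [8,6,22,4] [47] [11].

7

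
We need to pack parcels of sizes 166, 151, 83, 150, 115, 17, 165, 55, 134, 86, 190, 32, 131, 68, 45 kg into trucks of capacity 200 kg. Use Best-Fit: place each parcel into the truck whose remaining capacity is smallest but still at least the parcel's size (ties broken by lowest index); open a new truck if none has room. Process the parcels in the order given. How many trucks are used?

truck 1: place 166 kg, 34 kg left
truck 2: place 151 kg, 49 kg left
truck 3: place 83 kg, 117 kg left
truck 4: place 150 kg, 50 kg left
truck 3: place 115 kg, 2 kg left
truck 1: place 17 kg, 17 kg left
truck 5: place 165 kg, 35 kg left
truck 6: place 55 kg, 145 kg left
truck 6: place 134 kg, 11 kg left
truck 7: place 86 kg, 114 kg left
truck 8: place 190 kg, 10 kg left
truck 5: place 32 kg, 3 kg left
truck 9: place 131 kg, 69 kg left
truck 9: place 68 kg, 1 kg left
truck 2: place 45 kg, 4 kg left

9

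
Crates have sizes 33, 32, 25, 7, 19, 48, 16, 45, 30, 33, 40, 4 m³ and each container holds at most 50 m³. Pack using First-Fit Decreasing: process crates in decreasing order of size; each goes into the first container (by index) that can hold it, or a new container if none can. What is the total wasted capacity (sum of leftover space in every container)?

68

Sorted descending: 48, 45, 40, 33, 33, 32, 30, 25, 19, 16, 7, 4.
Put 48 m³ in container 1; 2 m³ remain.
Put 45 m³ in container 2; 5 m³ remain.
Put 40 m³ in container 3; 10 m³ remain.
Put 33 m³ in container 4; 17 m³ remain.
Put 33 m³ in container 5; 17 m³ remain.
Put 32 m³ in container 6; 18 m³ remain.
Put 30 m³ in container 7; 20 m³ remain.
Put 25 m³ in container 8; 25 m³ remain.
Put 19 m³ in container 7; 1 m³ remain.
Put 16 m³ in container 4; 1 m³ remain.
Put 7 m³ in container 3; 3 m³ remain.
Put 4 m³ in container 2; 1 m³ remain.
8 containers × 50 m³ = 400 m³; used 332 m³; unused 68 m³.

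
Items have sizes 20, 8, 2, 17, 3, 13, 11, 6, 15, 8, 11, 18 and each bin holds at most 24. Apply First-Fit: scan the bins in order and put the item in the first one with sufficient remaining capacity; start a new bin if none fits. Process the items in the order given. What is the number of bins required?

20 → bin 1 (remaining 4)
8 → bin 2 (remaining 16)
2 → bin 1 (remaining 2)
17 → bin 3 (remaining 7)
3 → bin 2 (remaining 13)
13 → bin 2 (remaining 0)
11 → bin 4 (remaining 13)
6 → bin 3 (remaining 1)
15 → bin 5 (remaining 9)
8 → bin 4 (remaining 5)
11 → bin 6 (remaining 13)
18 → bin 7 (remaining 6)

7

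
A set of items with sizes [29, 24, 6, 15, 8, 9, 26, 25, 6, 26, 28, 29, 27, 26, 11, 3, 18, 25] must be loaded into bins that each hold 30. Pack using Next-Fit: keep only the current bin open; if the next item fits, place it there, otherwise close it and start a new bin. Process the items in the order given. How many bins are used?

29 → bin 1 (remaining 1)
24 → bin 2 (remaining 6)
6 → bin 2 (remaining 0)
15 → bin 3 (remaining 15)
8 → bin 3 (remaining 7)
9 → bin 4 (remaining 21)
26 → bin 5 (remaining 4)
25 → bin 6 (remaining 5)
6 → bin 7 (remaining 24)
26 → bin 8 (remaining 4)
28 → bin 9 (remaining 2)
29 → bin 10 (remaining 1)
27 → bin 11 (remaining 3)
26 → bin 12 (remaining 4)
11 → bin 13 (remaining 19)
3 → bin 13 (remaining 16)
18 → bin 14 (remaining 12)
25 → bin 15 (remaining 5)

15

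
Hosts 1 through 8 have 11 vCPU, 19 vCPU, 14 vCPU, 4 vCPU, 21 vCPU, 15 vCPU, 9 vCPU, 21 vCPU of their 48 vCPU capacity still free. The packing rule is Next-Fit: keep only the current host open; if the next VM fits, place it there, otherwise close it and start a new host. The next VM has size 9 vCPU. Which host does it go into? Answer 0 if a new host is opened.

Next-Fit only looks at host 8, which has 21 vCPU free.
9 vCPU fits there.

8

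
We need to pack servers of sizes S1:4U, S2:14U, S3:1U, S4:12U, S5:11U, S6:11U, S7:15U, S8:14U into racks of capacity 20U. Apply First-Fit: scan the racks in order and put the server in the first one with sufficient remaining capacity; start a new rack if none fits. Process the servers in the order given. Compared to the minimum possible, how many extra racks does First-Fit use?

0

First-Fit: [4,14,1] [12] [11] [11] [15] [14] → 6 racks.
6 servers exceed 10U (half the capacity), and no two of those can share a rack, so at least 6 racks are needed.
So 6 is already optimal.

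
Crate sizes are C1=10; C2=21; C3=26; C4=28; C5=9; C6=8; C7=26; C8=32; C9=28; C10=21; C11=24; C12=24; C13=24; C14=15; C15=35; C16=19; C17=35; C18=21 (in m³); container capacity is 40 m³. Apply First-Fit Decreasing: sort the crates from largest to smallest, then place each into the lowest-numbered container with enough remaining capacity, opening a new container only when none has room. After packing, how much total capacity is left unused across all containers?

114

Sorted descending: 35, 35, 32, 28, 28, 26, 26, 24, 24, 24, 21, 21, 21, 19, 15, 10, 9, 8.
Put 35 m³ in container 1; 5 m³ remain.
Put 35 m³ in container 2; 5 m³ remain.
Put 32 m³ in container 3; 8 m³ remain.
Put 28 m³ in container 4; 12 m³ remain.
Put 28 m³ in container 5; 12 m³ remain.
Put 26 m³ in container 6; 14 m³ remain.
Put 26 m³ in container 7; 14 m³ remain.
Put 24 m³ in container 8; 16 m³ remain.
Put 24 m³ in container 9; 16 m³ remain.
Put 24 m³ in container 10; 16 m³ remain.
Put 21 m³ in container 11; 19 m³ remain.
Put 21 m³ in container 12; 19 m³ remain.
Put 21 m³ in container 13; 19 m³ remain.
Put 19 m³ in container 11; 0 m³ remain.
Put 15 m³ in container 8; 1 m³ remain.
Put 10 m³ in container 4; 2 m³ remain.
Put 9 m³ in container 5; 3 m³ remain.
Put 8 m³ in container 3; 0 m³ remain.
13 containers × 40 m³ = 520 m³; used 406 m³; unused 114 m³.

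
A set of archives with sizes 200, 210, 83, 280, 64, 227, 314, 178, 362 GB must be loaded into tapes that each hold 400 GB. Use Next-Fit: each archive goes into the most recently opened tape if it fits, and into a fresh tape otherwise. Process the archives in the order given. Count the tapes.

Put 200 GB in tape 1; 200 GB remain.
Put 210 GB in tape 2; 190 GB remain.
Put 83 GB in tape 2; 107 GB remain.
Put 280 GB in tape 3; 120 GB remain.
Put 64 GB in tape 3; 56 GB remain.
Put 227 GB in tape 4; 173 GB remain.
Put 314 GB in tape 5; 86 GB remain.
Put 178 GB in tape 6; 222 GB remain.
Put 362 GB in tape 7; 38 GB remain.

7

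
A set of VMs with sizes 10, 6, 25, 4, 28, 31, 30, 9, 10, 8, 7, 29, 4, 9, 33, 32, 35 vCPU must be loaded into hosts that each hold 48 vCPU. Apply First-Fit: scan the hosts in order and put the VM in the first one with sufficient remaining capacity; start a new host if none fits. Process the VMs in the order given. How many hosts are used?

8 hosts

Put 10 vCPU in host 1; 38 vCPU remain.
Put 6 vCPU in host 1; 32 vCPU remain.
Put 25 vCPU in host 1; 7 vCPU remain.
Put 4 vCPU in host 1; 3 vCPU remain.
Put 28 vCPU in host 2; 20 vCPU remain.
Put 31 vCPU in host 3; 17 vCPU remain.
Put 30 vCPU in host 4; 18 vCPU remain.
Put 9 vCPU in host 2; 11 vCPU remain.
Put 10 vCPU in host 2; 1 vCPU remain.
Put 8 vCPU in host 3; 9 vCPU remain.
Put 7 vCPU in host 3; 2 vCPU remain.
Put 29 vCPU in host 5; 19 vCPU remain.
Put 4 vCPU in host 4; 14 vCPU remain.
Put 9 vCPU in host 4; 5 vCPU remain.
Put 33 vCPU in host 6; 15 vCPU remain.
Put 32 vCPU in host 7; 16 vCPU remain.
Put 35 vCPU in host 8; 13 vCPU remain.
Final hosts: [10,6,25,4] [28,9,10] [31,8,7] [30,4,9] [29] [33] [32] [35].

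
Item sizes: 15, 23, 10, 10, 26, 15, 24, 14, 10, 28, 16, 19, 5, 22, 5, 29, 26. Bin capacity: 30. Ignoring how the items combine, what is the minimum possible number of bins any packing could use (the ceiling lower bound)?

Total size = 15 + 23 + 10 + 10 + 26 + 15 + 24 + 14 + 10 + 28 + 16 + 19 + 5 + 22 + 5 + 29 + 26 = 297.
⌈297 / 30⌉ = 10.

10 bins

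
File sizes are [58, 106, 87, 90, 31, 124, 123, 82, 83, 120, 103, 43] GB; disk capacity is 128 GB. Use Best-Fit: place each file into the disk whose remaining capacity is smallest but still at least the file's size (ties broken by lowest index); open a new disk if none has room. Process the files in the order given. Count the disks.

Put 58 GB in disk 1; 70 GB remain.
Put 106 GB in disk 2; 22 GB remain.
Put 87 GB in disk 3; 41 GB remain.
Put 90 GB in disk 4; 38 GB remain.
Put 31 GB in disk 4; 7 GB remain.
Put 124 GB in disk 5; 4 GB remain.
Put 123 GB in disk 6; 5 GB remain.
Put 82 GB in disk 7; 46 GB remain.
Put 83 GB in disk 8; 45 GB remain.
Put 120 GB in disk 9; 8 GB remain.
Put 103 GB in disk 10; 25 GB remain.
Put 43 GB in disk 8; 2 GB remain.

10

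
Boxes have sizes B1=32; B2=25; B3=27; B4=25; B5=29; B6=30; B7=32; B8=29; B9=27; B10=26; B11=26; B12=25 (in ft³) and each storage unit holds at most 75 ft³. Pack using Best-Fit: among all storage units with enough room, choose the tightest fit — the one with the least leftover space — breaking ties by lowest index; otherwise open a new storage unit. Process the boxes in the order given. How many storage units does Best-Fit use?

6

Put B1 (32 ft³) in storage unit 1; 43 ft³ remain.
Put B2 (25 ft³) in storage unit 1; 18 ft³ remain.
Put B3 (27 ft³) in storage unit 2; 48 ft³ remain.
Put B4 (25 ft³) in storage unit 2; 23 ft³ remain.
Put B5 (29 ft³) in storage unit 3; 46 ft³ remain.
Put B6 (30 ft³) in storage unit 3; 16 ft³ remain.
Put B7 (32 ft³) in storage unit 4; 43 ft³ remain.
Put B8 (29 ft³) in storage unit 4; 14 ft³ remain.
Put B9 (27 ft³) in storage unit 5; 48 ft³ remain.
Put B10 (26 ft³) in storage unit 5; 22 ft³ remain.
Put B11 (26 ft³) in storage unit 6; 49 ft³ remain.
Put B12 (25 ft³) in storage unit 6; 24 ft³ remain.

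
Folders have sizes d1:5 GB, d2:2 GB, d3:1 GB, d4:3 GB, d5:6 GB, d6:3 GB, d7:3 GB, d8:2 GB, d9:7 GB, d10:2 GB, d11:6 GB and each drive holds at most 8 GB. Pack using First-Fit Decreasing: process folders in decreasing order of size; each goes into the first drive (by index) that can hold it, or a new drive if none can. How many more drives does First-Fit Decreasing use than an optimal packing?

0

First-Fit Decreasing: [7,1] [6,2] [6,2] [5,3] [3,3,2] → 5 drives.
Total size 40 GB; any packing needs at least ⌈40/8⌉ = 5 drives.
So 5 is already optimal.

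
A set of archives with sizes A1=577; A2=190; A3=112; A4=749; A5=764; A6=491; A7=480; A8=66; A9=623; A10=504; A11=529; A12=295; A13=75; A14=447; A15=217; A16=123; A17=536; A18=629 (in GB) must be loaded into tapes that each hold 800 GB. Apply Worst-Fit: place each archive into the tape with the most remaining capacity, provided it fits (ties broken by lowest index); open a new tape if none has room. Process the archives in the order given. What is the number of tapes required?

tape 1: place A1 (577 GB), 223 GB left
tape 1: place A2 (190 GB), 33 GB left
tape 2: place A3 (112 GB), 688 GB left
tape 3: place A4 (749 GB), 51 GB left
tape 4: place A5 (764 GB), 36 GB left
tape 2: place A6 (491 GB), 197 GB left
tape 5: place A7 (480 GB), 320 GB left
tape 5: place A8 (66 GB), 254 GB left
tape 6: place A9 (623 GB), 177 GB left
tape 7: place A10 (504 GB), 296 GB left
tape 8: place A11 (529 GB), 271 GB left
tape 7: place A12 (295 GB), 1 GB left
tape 8: place A13 (75 GB), 196 GB left
tape 9: place A14 (447 GB), 353 GB left
tape 9: place A15 (217 GB), 136 GB left
tape 5: place A16 (123 GB), 131 GB left
tape 10: place A17 (536 GB), 264 GB left
tape 11: place A18 (629 GB), 171 GB left
Final tapes: [577,190] [112,491] [749] [764] [480,66,123] [623] [504,295] [529,75] [447,217] [536] [629].

11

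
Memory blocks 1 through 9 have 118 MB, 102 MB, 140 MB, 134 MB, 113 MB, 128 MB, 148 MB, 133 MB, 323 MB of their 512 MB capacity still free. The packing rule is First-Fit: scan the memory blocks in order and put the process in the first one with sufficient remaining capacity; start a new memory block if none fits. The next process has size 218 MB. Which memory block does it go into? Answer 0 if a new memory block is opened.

9

Memory blocks with room: memory block 9 (323 MB).
The first with room is memory block 9.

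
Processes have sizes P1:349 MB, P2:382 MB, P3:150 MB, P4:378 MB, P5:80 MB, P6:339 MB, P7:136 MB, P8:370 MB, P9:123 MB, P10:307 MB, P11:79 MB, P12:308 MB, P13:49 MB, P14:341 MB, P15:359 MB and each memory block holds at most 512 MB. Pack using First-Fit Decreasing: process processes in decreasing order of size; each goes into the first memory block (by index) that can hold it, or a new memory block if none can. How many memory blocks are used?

Sorted descending: 382, 378, 370, 359, 349, 341, 339, 308, 307, 150, 136, 123, 80, 79, 49.
memory block 1: place 382 MB, 130 MB left
memory block 2: place 378 MB, 134 MB left
memory block 3: place 370 MB, 142 MB left
memory block 4: place 359 MB, 153 MB left
memory block 5: place 349 MB, 163 MB left
memory block 6: place 341 MB, 171 MB left
memory block 7: place 339 MB, 173 MB left
memory block 8: place 308 MB, 204 MB left
memory block 9: place 307 MB, 205 MB left
memory block 4: place 150 MB, 3 MB left
memory block 3: place 136 MB, 6 MB left
memory block 1: place 123 MB, 7 MB left
memory block 2: place 80 MB, 54 MB left
memory block 5: place 79 MB, 84 MB left
memory block 2: place 49 MB, 5 MB left

9 memory blocks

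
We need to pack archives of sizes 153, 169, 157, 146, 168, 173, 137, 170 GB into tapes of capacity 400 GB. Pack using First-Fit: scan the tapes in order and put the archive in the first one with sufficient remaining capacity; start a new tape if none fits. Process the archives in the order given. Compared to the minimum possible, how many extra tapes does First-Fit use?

First-Fit: [153,169] [157,146] [168,173] [137,170] → 4 tapes.
Total size 1273 GB; any packing needs at least ⌈1273/400⌉ = 4 tapes.
So 4 is already optimal.

0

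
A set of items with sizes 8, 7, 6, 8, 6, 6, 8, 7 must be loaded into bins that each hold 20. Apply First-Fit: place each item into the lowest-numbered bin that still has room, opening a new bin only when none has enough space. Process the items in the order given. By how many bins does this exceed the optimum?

First-Fit: [8,7] [6,8,6] [6,8] [7] → 4 bins.
Total size 56; any packing needs at least ⌈56/20⌉ = 3 bins.
An optimal packing achieves that bound: [8,8] [8,6,6] [7,7,6] → 3 bins.
Excess: 4 − 3 = 1.

1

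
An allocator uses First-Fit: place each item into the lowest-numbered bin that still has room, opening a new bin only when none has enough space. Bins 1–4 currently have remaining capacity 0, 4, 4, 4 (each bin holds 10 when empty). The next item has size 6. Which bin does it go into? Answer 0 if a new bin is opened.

0

No bin has ≥ 6 free, so a new bin is opened.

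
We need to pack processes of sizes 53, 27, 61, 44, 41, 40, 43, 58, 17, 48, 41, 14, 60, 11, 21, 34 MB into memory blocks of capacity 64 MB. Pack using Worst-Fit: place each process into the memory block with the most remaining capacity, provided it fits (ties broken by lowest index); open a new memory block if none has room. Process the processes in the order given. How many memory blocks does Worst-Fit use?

12 memory blocks

53 MB → memory block 1 (remaining 11 MB)
27 MB → memory block 2 (remaining 37 MB)
61 MB → memory block 3 (remaining 3 MB)
44 MB → memory block 4 (remaining 20 MB)
41 MB → memory block 5 (remaining 23 MB)
40 MB → memory block 6 (remaining 24 MB)
43 MB → memory block 7 (remaining 21 MB)
58 MB → memory block 8 (remaining 6 MB)
17 MB → memory block 2 (remaining 20 MB)
48 MB → memory block 9 (remaining 16 MB)
41 MB → memory block 10 (remaining 23 MB)
14 MB → memory block 6 (remaining 10 MB)
60 MB → memory block 11 (remaining 4 MB)
11 MB → memory block 5 (remaining 12 MB)
21 MB → memory block 10 (remaining 2 MB)
34 MB → memory block 12 (remaining 30 MB)
Final memory blocks: [53] [27,17] [61] [44] [41,11] [40,14] [43] [58] [48] [41,21] [60] [34].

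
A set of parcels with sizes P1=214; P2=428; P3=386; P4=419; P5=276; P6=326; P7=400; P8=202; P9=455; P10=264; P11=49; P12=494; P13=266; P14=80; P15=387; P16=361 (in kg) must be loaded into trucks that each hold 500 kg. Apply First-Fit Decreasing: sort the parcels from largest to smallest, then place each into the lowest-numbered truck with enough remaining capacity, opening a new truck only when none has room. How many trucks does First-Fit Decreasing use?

Sorted descending: 494, 455, 428, 419, 400, 387, 386, 361, 326, 276, 266, 264, 214, 202, 80, 49.
truck 1: place 494 kg, 6 kg left
truck 2: place 455 kg, 45 kg left
truck 3: place 428 kg, 72 kg left
truck 4: place 419 kg, 81 kg left
truck 5: place 400 kg, 100 kg left
truck 6: place 387 kg, 113 kg left
truck 7: place 386 kg, 114 kg left
truck 8: place 361 kg, 139 kg left
truck 9: place 326 kg, 174 kg left
truck 10: place 276 kg, 224 kg left
truck 11: place 266 kg, 234 kg left
truck 12: place 264 kg, 236 kg left
truck 10: place 214 kg, 10 kg left
truck 11: place 202 kg, 32 kg left
truck 4: place 80 kg, 1 kg left
truck 3: place 49 kg, 23 kg left
Final trucks: [494] [455] [428,49] [419,80] [400] [387] [386] [361] [326] [276,214] [266,202] [264].

12 trucks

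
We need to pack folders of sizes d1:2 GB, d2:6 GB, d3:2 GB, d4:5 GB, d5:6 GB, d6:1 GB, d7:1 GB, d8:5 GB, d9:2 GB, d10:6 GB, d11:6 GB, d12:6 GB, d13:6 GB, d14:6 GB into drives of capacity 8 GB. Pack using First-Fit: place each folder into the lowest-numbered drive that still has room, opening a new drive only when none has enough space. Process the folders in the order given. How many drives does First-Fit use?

Put d1 (2 GB) in drive 1; 6 GB remain.
Put d2 (6 GB) in drive 1; 0 GB remain.
Put d3 (2 GB) in drive 2; 6 GB remain.
Put d4 (5 GB) in drive 2; 1 GB remain.
Put d5 (6 GB) in drive 3; 2 GB remain.
Put d6 (1 GB) in drive 2; 0 GB remain.
Put d7 (1 GB) in drive 3; 1 GB remain.
Put d8 (5 GB) in drive 4; 3 GB remain.
Put d9 (2 GB) in drive 4; 1 GB remain.
Put d10 (6 GB) in drive 5; 2 GB remain.
Put d11 (6 GB) in drive 6; 2 GB remain.
Put d12 (6 GB) in drive 7; 2 GB remain.
Put d13 (6 GB) in drive 8; 2 GB remain.
Put d14 (6 GB) in drive 9; 2 GB remain.

9 drives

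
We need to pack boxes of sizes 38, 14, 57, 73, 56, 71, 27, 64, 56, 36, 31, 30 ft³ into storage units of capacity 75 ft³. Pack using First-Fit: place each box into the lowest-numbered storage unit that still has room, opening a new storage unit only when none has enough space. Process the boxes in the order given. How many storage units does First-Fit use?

38 ft³ → storage unit 1 (remaining 37 ft³)
14 ft³ → storage unit 1 (remaining 23 ft³)
57 ft³ → storage unit 2 (remaining 18 ft³)
73 ft³ → storage unit 3 (remaining 2 ft³)
56 ft³ → storage unit 4 (remaining 19 ft³)
71 ft³ → storage unit 5 (remaining 4 ft³)
27 ft³ → storage unit 6 (remaining 48 ft³)
64 ft³ → storage unit 7 (remaining 11 ft³)
56 ft³ → storage unit 8 (remaining 19 ft³)
36 ft³ → storage unit 6 (remaining 12 ft³)
31 ft³ → storage unit 9 (remaining 44 ft³)
30 ft³ → storage unit 9 (remaining 14 ft³)
Final storage units: [38,14] [57] [73] [56] [71] [27,36] [64] [56] [31,30].

9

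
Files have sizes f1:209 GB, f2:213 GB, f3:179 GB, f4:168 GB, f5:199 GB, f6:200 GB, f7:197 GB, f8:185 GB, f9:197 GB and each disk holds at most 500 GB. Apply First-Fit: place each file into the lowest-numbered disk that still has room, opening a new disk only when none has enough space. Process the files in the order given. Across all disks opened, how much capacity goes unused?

753

disk 1: place f1 (209 GB), 291 GB left
disk 1: place f2 (213 GB), 78 GB left
disk 2: place f3 (179 GB), 321 GB left
disk 2: place f4 (168 GB), 153 GB left
disk 3: place f5 (199 GB), 301 GB left
disk 3: place f6 (200 GB), 101 GB left
disk 4: place f7 (197 GB), 303 GB left
disk 4: place f8 (185 GB), 118 GB left
disk 5: place f9 (197 GB), 303 GB left
5 disks × 500 GB = 2500 GB; used 1747 GB; unused 753 GB.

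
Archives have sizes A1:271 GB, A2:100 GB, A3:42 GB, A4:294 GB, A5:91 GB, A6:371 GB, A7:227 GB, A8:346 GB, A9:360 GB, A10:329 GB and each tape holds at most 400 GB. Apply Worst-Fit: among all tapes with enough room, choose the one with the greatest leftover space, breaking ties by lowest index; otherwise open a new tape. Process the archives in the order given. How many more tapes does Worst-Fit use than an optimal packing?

Worst-Fit: [271,100] [42,294] [91,227] [371] [346] [360] [329] → 7 tapes.
Total size 2431 GB; any packing needs at least ⌈2431/400⌉ = 7 tapes.
So 7 is already optimal.

0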